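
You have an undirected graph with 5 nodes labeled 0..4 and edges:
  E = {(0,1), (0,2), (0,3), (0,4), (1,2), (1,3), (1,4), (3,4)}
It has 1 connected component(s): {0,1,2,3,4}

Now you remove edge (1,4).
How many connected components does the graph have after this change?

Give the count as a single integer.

Answer: 1

Derivation:
Initial component count: 1
Remove (1,4): not a bridge. Count unchanged: 1.
  After removal, components: {0,1,2,3,4}
New component count: 1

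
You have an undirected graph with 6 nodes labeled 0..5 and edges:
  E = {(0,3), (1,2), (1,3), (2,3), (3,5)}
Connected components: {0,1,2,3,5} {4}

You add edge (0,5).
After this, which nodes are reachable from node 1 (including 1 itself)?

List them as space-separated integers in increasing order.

Answer: 0 1 2 3 5

Derivation:
Before: nodes reachable from 1: {0,1,2,3,5}
Adding (0,5): both endpoints already in same component. Reachability from 1 unchanged.
After: nodes reachable from 1: {0,1,2,3,5}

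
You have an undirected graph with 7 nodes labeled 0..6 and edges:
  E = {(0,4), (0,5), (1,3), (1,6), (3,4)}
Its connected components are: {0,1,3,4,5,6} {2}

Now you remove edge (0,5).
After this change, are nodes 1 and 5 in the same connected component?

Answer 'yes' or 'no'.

Answer: no

Derivation:
Initial components: {0,1,3,4,5,6} {2}
Removing edge (0,5): it was a bridge — component count 2 -> 3.
New components: {0,1,3,4,6} {2} {5}
Are 1 and 5 in the same component? no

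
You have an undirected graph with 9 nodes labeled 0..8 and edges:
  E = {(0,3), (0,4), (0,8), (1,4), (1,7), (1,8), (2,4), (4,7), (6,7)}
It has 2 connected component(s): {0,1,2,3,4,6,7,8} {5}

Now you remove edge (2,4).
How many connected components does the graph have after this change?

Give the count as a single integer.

Answer: 3

Derivation:
Initial component count: 2
Remove (2,4): it was a bridge. Count increases: 2 -> 3.
  After removal, components: {0,1,3,4,6,7,8} {2} {5}
New component count: 3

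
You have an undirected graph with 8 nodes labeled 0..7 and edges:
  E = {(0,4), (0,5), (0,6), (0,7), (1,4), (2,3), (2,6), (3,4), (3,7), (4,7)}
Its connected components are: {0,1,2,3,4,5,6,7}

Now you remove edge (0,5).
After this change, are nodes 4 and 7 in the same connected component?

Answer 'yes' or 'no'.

Answer: yes

Derivation:
Initial components: {0,1,2,3,4,5,6,7}
Removing edge (0,5): it was a bridge — component count 1 -> 2.
New components: {0,1,2,3,4,6,7} {5}
Are 4 and 7 in the same component? yes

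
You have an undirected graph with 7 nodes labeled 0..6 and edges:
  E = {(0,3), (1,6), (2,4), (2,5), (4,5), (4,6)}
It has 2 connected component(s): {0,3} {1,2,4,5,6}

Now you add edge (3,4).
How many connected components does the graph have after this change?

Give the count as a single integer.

Initial component count: 2
Add (3,4): merges two components. Count decreases: 2 -> 1.
New component count: 1

Answer: 1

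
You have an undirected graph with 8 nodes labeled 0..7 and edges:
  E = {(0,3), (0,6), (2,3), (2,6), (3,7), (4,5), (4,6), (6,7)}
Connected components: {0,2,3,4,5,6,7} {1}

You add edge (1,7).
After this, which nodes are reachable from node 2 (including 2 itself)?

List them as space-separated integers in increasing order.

Before: nodes reachable from 2: {0,2,3,4,5,6,7}
Adding (1,7): merges 2's component with another. Reachability grows.
After: nodes reachable from 2: {0,1,2,3,4,5,6,7}

Answer: 0 1 2 3 4 5 6 7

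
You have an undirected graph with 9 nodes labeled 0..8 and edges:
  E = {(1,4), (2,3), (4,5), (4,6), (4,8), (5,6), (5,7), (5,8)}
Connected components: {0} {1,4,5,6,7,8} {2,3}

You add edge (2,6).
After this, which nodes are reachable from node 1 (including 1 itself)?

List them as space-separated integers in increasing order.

Before: nodes reachable from 1: {1,4,5,6,7,8}
Adding (2,6): merges 1's component with another. Reachability grows.
After: nodes reachable from 1: {1,2,3,4,5,6,7,8}

Answer: 1 2 3 4 5 6 7 8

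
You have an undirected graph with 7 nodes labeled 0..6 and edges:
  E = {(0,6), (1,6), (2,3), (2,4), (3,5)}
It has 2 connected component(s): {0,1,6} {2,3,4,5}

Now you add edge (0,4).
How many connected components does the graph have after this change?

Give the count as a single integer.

Answer: 1

Derivation:
Initial component count: 2
Add (0,4): merges two components. Count decreases: 2 -> 1.
New component count: 1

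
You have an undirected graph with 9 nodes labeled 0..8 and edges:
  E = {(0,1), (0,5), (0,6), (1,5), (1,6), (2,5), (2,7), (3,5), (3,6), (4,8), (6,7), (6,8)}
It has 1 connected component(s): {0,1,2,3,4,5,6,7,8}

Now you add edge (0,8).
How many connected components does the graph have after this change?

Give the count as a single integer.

Initial component count: 1
Add (0,8): endpoints already in same component. Count unchanged: 1.
New component count: 1

Answer: 1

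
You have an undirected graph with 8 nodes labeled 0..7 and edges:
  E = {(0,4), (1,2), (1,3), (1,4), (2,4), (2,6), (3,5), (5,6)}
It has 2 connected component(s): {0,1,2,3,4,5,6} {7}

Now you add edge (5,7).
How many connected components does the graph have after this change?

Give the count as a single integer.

Initial component count: 2
Add (5,7): merges two components. Count decreases: 2 -> 1.
New component count: 1

Answer: 1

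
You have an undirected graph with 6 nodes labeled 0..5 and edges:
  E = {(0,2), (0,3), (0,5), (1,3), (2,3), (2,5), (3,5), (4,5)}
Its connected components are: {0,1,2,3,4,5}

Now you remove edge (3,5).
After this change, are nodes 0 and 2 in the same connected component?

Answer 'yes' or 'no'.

Initial components: {0,1,2,3,4,5}
Removing edge (3,5): not a bridge — component count unchanged at 1.
New components: {0,1,2,3,4,5}
Are 0 and 2 in the same component? yes

Answer: yes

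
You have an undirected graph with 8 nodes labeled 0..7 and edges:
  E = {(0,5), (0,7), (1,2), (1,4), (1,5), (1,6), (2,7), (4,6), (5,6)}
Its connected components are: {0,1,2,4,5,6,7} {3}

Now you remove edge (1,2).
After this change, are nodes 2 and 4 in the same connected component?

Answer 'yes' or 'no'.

Initial components: {0,1,2,4,5,6,7} {3}
Removing edge (1,2): not a bridge — component count unchanged at 2.
New components: {0,1,2,4,5,6,7} {3}
Are 2 and 4 in the same component? yes

Answer: yes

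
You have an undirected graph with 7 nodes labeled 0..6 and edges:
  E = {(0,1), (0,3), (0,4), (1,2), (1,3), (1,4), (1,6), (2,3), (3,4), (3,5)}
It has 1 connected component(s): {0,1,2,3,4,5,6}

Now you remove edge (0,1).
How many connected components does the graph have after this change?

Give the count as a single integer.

Answer: 1

Derivation:
Initial component count: 1
Remove (0,1): not a bridge. Count unchanged: 1.
  After removal, components: {0,1,2,3,4,5,6}
New component count: 1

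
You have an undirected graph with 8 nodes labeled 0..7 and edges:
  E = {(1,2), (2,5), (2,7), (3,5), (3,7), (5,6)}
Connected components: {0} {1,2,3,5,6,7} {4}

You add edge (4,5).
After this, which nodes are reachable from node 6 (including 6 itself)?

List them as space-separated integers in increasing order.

Before: nodes reachable from 6: {1,2,3,5,6,7}
Adding (4,5): merges 6's component with another. Reachability grows.
After: nodes reachable from 6: {1,2,3,4,5,6,7}

Answer: 1 2 3 4 5 6 7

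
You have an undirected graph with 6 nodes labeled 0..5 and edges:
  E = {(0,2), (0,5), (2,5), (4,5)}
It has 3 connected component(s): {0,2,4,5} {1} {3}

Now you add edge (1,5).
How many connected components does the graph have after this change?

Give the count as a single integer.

Answer: 2

Derivation:
Initial component count: 3
Add (1,5): merges two components. Count decreases: 3 -> 2.
New component count: 2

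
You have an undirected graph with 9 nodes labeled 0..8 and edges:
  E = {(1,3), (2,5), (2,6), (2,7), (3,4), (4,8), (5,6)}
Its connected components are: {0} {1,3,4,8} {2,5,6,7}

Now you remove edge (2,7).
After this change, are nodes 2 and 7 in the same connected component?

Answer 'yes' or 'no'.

Initial components: {0} {1,3,4,8} {2,5,6,7}
Removing edge (2,7): it was a bridge — component count 3 -> 4.
New components: {0} {1,3,4,8} {2,5,6} {7}
Are 2 and 7 in the same component? no

Answer: no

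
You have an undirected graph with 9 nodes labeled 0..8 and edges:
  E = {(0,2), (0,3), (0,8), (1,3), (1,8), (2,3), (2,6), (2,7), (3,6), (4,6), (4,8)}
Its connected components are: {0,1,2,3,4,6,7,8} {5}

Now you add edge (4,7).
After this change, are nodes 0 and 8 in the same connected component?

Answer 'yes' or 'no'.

Answer: yes

Derivation:
Initial components: {0,1,2,3,4,6,7,8} {5}
Adding edge (4,7): both already in same component {0,1,2,3,4,6,7,8}. No change.
New components: {0,1,2,3,4,6,7,8} {5}
Are 0 and 8 in the same component? yes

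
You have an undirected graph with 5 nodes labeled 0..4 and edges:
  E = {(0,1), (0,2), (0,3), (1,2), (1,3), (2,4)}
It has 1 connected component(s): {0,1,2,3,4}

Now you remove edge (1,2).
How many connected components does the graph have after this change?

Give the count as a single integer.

Answer: 1

Derivation:
Initial component count: 1
Remove (1,2): not a bridge. Count unchanged: 1.
  After removal, components: {0,1,2,3,4}
New component count: 1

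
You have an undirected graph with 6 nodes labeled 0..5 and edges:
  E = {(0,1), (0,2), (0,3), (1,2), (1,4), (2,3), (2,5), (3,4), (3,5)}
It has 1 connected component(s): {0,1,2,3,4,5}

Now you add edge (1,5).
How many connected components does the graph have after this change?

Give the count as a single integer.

Initial component count: 1
Add (1,5): endpoints already in same component. Count unchanged: 1.
New component count: 1

Answer: 1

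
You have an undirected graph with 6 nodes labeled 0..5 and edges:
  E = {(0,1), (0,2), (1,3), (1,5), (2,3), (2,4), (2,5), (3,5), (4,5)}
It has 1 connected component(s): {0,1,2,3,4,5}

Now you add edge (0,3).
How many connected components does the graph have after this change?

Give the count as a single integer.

Answer: 1

Derivation:
Initial component count: 1
Add (0,3): endpoints already in same component. Count unchanged: 1.
New component count: 1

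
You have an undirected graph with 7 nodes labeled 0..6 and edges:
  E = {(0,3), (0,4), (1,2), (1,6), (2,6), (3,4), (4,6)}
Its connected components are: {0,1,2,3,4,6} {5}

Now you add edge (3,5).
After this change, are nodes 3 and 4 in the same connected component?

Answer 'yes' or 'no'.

Answer: yes

Derivation:
Initial components: {0,1,2,3,4,6} {5}
Adding edge (3,5): merges {0,1,2,3,4,6} and {5}.
New components: {0,1,2,3,4,5,6}
Are 3 and 4 in the same component? yes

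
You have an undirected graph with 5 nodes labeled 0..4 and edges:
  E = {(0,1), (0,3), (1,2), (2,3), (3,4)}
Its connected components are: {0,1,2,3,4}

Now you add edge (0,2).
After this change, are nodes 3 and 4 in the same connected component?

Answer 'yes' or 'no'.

Answer: yes

Derivation:
Initial components: {0,1,2,3,4}
Adding edge (0,2): both already in same component {0,1,2,3,4}. No change.
New components: {0,1,2,3,4}
Are 3 and 4 in the same component? yes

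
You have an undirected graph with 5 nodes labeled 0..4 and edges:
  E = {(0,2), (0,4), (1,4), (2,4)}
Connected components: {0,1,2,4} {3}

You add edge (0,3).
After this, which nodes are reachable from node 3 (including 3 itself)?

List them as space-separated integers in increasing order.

Before: nodes reachable from 3: {3}
Adding (0,3): merges 3's component with another. Reachability grows.
After: nodes reachable from 3: {0,1,2,3,4}

Answer: 0 1 2 3 4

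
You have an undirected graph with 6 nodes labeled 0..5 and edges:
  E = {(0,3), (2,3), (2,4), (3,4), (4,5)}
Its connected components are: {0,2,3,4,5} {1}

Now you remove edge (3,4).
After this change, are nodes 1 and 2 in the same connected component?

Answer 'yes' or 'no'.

Initial components: {0,2,3,4,5} {1}
Removing edge (3,4): not a bridge — component count unchanged at 2.
New components: {0,2,3,4,5} {1}
Are 1 and 2 in the same component? no

Answer: no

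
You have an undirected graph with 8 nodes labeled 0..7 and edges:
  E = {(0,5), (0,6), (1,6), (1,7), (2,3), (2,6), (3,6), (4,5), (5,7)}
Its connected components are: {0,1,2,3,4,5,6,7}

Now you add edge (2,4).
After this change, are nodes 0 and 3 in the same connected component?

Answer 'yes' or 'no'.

Answer: yes

Derivation:
Initial components: {0,1,2,3,4,5,6,7}
Adding edge (2,4): both already in same component {0,1,2,3,4,5,6,7}. No change.
New components: {0,1,2,3,4,5,6,7}
Are 0 and 3 in the same component? yes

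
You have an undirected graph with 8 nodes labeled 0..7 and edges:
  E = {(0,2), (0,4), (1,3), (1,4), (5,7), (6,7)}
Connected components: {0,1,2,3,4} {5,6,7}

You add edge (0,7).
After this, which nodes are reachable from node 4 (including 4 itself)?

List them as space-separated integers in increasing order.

Before: nodes reachable from 4: {0,1,2,3,4}
Adding (0,7): merges 4's component with another. Reachability grows.
After: nodes reachable from 4: {0,1,2,3,4,5,6,7}

Answer: 0 1 2 3 4 5 6 7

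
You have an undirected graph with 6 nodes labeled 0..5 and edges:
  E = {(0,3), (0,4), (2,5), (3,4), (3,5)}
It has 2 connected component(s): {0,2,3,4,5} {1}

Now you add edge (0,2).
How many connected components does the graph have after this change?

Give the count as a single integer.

Answer: 2

Derivation:
Initial component count: 2
Add (0,2): endpoints already in same component. Count unchanged: 2.
New component count: 2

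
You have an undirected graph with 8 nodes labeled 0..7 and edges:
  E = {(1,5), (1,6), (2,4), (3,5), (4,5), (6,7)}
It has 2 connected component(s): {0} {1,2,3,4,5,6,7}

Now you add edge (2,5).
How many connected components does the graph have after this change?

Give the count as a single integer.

Answer: 2

Derivation:
Initial component count: 2
Add (2,5): endpoints already in same component. Count unchanged: 2.
New component count: 2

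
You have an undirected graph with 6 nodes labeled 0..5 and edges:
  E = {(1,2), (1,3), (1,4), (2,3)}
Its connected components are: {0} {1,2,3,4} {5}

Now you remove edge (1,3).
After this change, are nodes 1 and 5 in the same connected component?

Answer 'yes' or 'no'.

Answer: no

Derivation:
Initial components: {0} {1,2,3,4} {5}
Removing edge (1,3): not a bridge — component count unchanged at 3.
New components: {0} {1,2,3,4} {5}
Are 1 and 5 in the same component? no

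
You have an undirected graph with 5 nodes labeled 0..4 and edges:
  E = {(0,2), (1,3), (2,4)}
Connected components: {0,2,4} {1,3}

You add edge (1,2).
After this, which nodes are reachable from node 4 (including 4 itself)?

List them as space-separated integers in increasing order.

Before: nodes reachable from 4: {0,2,4}
Adding (1,2): merges 4's component with another. Reachability grows.
After: nodes reachable from 4: {0,1,2,3,4}

Answer: 0 1 2 3 4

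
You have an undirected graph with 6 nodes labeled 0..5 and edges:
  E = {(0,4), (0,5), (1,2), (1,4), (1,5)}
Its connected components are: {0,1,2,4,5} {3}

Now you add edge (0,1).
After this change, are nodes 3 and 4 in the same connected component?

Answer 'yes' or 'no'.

Answer: no

Derivation:
Initial components: {0,1,2,4,5} {3}
Adding edge (0,1): both already in same component {0,1,2,4,5}. No change.
New components: {0,1,2,4,5} {3}
Are 3 and 4 in the same component? no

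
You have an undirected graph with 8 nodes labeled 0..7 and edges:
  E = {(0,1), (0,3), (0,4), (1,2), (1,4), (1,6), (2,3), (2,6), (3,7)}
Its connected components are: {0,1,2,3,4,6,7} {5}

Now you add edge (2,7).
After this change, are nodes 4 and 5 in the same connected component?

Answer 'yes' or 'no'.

Answer: no

Derivation:
Initial components: {0,1,2,3,4,6,7} {5}
Adding edge (2,7): both already in same component {0,1,2,3,4,6,7}. No change.
New components: {0,1,2,3,4,6,7} {5}
Are 4 and 5 in the same component? no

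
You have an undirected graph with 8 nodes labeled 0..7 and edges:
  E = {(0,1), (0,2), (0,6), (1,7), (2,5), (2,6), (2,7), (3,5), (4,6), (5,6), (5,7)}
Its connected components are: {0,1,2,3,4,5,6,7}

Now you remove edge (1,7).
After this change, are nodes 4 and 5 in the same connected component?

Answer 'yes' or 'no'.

Answer: yes

Derivation:
Initial components: {0,1,2,3,4,5,6,7}
Removing edge (1,7): not a bridge — component count unchanged at 1.
New components: {0,1,2,3,4,5,6,7}
Are 4 and 5 in the same component? yes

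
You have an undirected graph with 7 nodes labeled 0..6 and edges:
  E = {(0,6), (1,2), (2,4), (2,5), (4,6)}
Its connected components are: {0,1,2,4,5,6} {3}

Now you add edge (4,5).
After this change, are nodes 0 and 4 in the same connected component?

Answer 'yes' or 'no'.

Initial components: {0,1,2,4,5,6} {3}
Adding edge (4,5): both already in same component {0,1,2,4,5,6}. No change.
New components: {0,1,2,4,5,6} {3}
Are 0 and 4 in the same component? yes

Answer: yes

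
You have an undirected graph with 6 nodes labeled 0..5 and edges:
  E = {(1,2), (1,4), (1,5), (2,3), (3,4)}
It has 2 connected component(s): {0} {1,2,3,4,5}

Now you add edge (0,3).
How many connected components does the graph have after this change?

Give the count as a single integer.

Answer: 1

Derivation:
Initial component count: 2
Add (0,3): merges two components. Count decreases: 2 -> 1.
New component count: 1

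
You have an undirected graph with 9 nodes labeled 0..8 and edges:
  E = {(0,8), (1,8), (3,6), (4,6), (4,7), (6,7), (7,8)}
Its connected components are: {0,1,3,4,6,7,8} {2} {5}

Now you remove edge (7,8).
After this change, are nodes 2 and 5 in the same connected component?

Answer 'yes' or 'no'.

Answer: no

Derivation:
Initial components: {0,1,3,4,6,7,8} {2} {5}
Removing edge (7,8): it was a bridge — component count 3 -> 4.
New components: {0,1,8} {2} {3,4,6,7} {5}
Are 2 and 5 in the same component? no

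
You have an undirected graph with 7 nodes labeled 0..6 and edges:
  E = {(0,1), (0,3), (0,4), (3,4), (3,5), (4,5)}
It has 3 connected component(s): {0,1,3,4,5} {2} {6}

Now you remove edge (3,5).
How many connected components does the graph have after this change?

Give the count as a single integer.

Initial component count: 3
Remove (3,5): not a bridge. Count unchanged: 3.
  After removal, components: {0,1,3,4,5} {2} {6}
New component count: 3

Answer: 3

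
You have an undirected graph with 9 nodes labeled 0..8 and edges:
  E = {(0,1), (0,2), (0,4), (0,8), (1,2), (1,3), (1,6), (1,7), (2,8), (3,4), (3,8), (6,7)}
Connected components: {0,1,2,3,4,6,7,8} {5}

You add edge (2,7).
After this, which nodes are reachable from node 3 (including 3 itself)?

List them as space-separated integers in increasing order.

Answer: 0 1 2 3 4 6 7 8

Derivation:
Before: nodes reachable from 3: {0,1,2,3,4,6,7,8}
Adding (2,7): both endpoints already in same component. Reachability from 3 unchanged.
After: nodes reachable from 3: {0,1,2,3,4,6,7,8}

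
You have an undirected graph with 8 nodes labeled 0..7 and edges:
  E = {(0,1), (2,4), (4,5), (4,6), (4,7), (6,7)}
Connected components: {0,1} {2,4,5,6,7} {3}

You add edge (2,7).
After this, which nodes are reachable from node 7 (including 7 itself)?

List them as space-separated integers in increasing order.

Answer: 2 4 5 6 7

Derivation:
Before: nodes reachable from 7: {2,4,5,6,7}
Adding (2,7): both endpoints already in same component. Reachability from 7 unchanged.
After: nodes reachable from 7: {2,4,5,6,7}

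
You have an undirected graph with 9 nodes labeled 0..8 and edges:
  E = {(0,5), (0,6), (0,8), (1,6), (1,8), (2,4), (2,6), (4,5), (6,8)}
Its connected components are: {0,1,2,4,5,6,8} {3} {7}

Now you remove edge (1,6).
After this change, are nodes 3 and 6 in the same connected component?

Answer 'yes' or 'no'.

Answer: no

Derivation:
Initial components: {0,1,2,4,5,6,8} {3} {7}
Removing edge (1,6): not a bridge — component count unchanged at 3.
New components: {0,1,2,4,5,6,8} {3} {7}
Are 3 and 6 in the same component? no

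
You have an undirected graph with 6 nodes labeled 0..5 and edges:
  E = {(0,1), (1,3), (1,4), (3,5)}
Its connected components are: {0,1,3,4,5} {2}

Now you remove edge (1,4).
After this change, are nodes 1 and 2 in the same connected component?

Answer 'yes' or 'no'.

Answer: no

Derivation:
Initial components: {0,1,3,4,5} {2}
Removing edge (1,4): it was a bridge — component count 2 -> 3.
New components: {0,1,3,5} {2} {4}
Are 1 and 2 in the same component? no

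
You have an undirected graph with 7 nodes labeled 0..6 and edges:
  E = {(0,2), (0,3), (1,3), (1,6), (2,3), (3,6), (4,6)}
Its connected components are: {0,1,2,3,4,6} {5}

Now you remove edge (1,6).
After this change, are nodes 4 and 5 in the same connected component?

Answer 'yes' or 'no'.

Initial components: {0,1,2,3,4,6} {5}
Removing edge (1,6): not a bridge — component count unchanged at 2.
New components: {0,1,2,3,4,6} {5}
Are 4 and 5 in the same component? no

Answer: no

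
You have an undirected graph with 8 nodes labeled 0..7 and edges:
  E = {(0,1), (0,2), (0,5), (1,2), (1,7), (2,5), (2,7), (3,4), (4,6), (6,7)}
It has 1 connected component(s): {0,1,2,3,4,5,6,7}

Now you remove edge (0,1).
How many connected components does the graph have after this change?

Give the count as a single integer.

Initial component count: 1
Remove (0,1): not a bridge. Count unchanged: 1.
  After removal, components: {0,1,2,3,4,5,6,7}
New component count: 1

Answer: 1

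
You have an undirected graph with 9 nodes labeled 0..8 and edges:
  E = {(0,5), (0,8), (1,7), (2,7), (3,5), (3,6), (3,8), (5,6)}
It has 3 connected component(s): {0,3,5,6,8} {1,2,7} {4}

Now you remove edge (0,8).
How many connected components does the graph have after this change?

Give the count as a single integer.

Initial component count: 3
Remove (0,8): not a bridge. Count unchanged: 3.
  After removal, components: {0,3,5,6,8} {1,2,7} {4}
New component count: 3

Answer: 3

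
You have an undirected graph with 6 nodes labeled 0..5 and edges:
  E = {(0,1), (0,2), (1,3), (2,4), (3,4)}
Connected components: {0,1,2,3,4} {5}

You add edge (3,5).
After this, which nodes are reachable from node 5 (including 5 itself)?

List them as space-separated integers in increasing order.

Before: nodes reachable from 5: {5}
Adding (3,5): merges 5's component with another. Reachability grows.
After: nodes reachable from 5: {0,1,2,3,4,5}

Answer: 0 1 2 3 4 5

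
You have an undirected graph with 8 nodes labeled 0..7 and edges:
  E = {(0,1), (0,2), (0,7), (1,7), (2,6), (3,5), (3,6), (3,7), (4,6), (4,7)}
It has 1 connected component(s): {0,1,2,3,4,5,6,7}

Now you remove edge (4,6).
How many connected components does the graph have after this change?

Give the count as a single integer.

Answer: 1

Derivation:
Initial component count: 1
Remove (4,6): not a bridge. Count unchanged: 1.
  After removal, components: {0,1,2,3,4,5,6,7}
New component count: 1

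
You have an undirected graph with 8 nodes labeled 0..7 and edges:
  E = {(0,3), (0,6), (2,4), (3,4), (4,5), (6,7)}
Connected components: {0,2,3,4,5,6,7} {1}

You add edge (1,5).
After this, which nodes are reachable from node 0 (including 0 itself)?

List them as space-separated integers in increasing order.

Answer: 0 1 2 3 4 5 6 7

Derivation:
Before: nodes reachable from 0: {0,2,3,4,5,6,7}
Adding (1,5): merges 0's component with another. Reachability grows.
After: nodes reachable from 0: {0,1,2,3,4,5,6,7}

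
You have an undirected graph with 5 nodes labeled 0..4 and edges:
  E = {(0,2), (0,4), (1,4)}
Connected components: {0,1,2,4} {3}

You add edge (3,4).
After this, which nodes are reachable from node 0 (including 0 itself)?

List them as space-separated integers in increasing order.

Answer: 0 1 2 3 4

Derivation:
Before: nodes reachable from 0: {0,1,2,4}
Adding (3,4): merges 0's component with another. Reachability grows.
After: nodes reachable from 0: {0,1,2,3,4}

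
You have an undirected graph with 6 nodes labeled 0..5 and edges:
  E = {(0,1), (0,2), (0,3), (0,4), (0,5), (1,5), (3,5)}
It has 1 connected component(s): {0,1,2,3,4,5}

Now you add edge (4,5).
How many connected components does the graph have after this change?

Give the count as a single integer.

Answer: 1

Derivation:
Initial component count: 1
Add (4,5): endpoints already in same component. Count unchanged: 1.
New component count: 1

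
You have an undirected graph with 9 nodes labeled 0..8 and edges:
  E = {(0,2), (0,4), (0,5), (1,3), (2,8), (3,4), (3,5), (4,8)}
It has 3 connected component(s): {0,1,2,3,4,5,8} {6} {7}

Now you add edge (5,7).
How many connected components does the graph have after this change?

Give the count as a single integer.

Initial component count: 3
Add (5,7): merges two components. Count decreases: 3 -> 2.
New component count: 2

Answer: 2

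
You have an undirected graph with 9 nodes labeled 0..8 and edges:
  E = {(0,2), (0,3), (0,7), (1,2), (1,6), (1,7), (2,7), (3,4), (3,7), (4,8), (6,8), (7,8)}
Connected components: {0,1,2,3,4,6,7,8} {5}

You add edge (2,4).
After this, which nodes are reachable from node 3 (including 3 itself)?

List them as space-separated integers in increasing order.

Before: nodes reachable from 3: {0,1,2,3,4,6,7,8}
Adding (2,4): both endpoints already in same component. Reachability from 3 unchanged.
After: nodes reachable from 3: {0,1,2,3,4,6,7,8}

Answer: 0 1 2 3 4 6 7 8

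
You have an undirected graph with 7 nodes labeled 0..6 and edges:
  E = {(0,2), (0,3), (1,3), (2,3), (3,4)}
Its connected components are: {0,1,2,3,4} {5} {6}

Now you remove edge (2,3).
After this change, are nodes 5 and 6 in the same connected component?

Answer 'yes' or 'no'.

Answer: no

Derivation:
Initial components: {0,1,2,3,4} {5} {6}
Removing edge (2,3): not a bridge — component count unchanged at 3.
New components: {0,1,2,3,4} {5} {6}
Are 5 and 6 in the same component? no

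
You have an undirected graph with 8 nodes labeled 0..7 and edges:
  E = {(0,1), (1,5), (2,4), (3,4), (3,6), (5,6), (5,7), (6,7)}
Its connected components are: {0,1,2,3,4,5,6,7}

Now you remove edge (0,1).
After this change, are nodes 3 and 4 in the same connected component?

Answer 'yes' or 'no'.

Initial components: {0,1,2,3,4,5,6,7}
Removing edge (0,1): it was a bridge — component count 1 -> 2.
New components: {0} {1,2,3,4,5,6,7}
Are 3 and 4 in the same component? yes

Answer: yes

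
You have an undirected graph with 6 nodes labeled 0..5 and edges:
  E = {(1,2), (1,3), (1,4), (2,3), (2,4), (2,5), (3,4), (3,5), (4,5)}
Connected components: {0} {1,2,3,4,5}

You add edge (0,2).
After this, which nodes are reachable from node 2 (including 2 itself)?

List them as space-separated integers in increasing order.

Answer: 0 1 2 3 4 5

Derivation:
Before: nodes reachable from 2: {1,2,3,4,5}
Adding (0,2): merges 2's component with another. Reachability grows.
After: nodes reachable from 2: {0,1,2,3,4,5}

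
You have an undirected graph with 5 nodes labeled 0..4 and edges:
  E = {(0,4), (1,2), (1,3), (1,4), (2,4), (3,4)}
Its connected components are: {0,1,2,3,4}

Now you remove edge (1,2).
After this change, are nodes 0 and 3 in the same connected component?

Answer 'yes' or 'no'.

Answer: yes

Derivation:
Initial components: {0,1,2,3,4}
Removing edge (1,2): not a bridge — component count unchanged at 1.
New components: {0,1,2,3,4}
Are 0 and 3 in the same component? yes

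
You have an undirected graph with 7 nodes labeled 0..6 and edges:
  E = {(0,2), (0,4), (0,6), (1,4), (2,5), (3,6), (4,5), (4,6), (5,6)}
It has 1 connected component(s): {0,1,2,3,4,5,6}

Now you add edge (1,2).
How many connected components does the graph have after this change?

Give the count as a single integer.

Answer: 1

Derivation:
Initial component count: 1
Add (1,2): endpoints already in same component. Count unchanged: 1.
New component count: 1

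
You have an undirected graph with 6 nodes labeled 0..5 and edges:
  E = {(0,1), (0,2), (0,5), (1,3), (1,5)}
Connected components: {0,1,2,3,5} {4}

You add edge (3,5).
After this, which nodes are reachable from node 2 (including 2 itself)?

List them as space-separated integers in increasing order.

Before: nodes reachable from 2: {0,1,2,3,5}
Adding (3,5): both endpoints already in same component. Reachability from 2 unchanged.
After: nodes reachable from 2: {0,1,2,3,5}

Answer: 0 1 2 3 5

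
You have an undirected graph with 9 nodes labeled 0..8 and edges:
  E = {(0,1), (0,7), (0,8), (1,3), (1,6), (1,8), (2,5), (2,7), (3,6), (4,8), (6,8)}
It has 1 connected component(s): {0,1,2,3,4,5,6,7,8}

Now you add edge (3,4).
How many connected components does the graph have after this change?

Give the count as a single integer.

Answer: 1

Derivation:
Initial component count: 1
Add (3,4): endpoints already in same component. Count unchanged: 1.
New component count: 1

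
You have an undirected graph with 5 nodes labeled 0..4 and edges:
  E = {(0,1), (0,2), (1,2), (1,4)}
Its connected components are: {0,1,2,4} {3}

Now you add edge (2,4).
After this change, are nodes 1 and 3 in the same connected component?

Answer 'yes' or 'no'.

Answer: no

Derivation:
Initial components: {0,1,2,4} {3}
Adding edge (2,4): both already in same component {0,1,2,4}. No change.
New components: {0,1,2,4} {3}
Are 1 and 3 in the same component? no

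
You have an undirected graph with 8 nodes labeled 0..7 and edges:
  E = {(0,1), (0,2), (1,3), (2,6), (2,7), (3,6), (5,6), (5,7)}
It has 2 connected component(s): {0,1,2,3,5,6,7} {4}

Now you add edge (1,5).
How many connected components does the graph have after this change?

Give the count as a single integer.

Initial component count: 2
Add (1,5): endpoints already in same component. Count unchanged: 2.
New component count: 2

Answer: 2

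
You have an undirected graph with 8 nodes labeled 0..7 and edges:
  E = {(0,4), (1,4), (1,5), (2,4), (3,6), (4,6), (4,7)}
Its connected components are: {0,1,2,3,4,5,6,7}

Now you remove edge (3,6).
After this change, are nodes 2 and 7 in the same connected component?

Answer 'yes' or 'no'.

Initial components: {0,1,2,3,4,5,6,7}
Removing edge (3,6): it was a bridge — component count 1 -> 2.
New components: {0,1,2,4,5,6,7} {3}
Are 2 and 7 in the same component? yes

Answer: yes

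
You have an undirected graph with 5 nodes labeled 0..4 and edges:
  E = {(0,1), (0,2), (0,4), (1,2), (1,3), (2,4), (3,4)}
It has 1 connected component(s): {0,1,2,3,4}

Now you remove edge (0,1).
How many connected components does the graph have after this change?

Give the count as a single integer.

Answer: 1

Derivation:
Initial component count: 1
Remove (0,1): not a bridge. Count unchanged: 1.
  After removal, components: {0,1,2,3,4}
New component count: 1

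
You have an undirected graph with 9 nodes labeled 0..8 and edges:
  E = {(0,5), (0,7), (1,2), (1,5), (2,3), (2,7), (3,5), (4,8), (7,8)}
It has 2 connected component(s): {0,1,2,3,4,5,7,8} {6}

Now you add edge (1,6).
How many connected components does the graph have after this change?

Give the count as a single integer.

Answer: 1

Derivation:
Initial component count: 2
Add (1,6): merges two components. Count decreases: 2 -> 1.
New component count: 1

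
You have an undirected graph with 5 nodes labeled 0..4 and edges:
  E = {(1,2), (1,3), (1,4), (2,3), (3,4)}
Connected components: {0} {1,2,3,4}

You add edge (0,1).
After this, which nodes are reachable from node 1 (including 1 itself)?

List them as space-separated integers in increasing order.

Answer: 0 1 2 3 4

Derivation:
Before: nodes reachable from 1: {1,2,3,4}
Adding (0,1): merges 1's component with another. Reachability grows.
After: nodes reachable from 1: {0,1,2,3,4}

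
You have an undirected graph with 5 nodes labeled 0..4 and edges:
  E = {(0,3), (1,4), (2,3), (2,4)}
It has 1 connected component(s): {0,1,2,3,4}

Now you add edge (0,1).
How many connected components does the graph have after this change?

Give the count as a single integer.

Answer: 1

Derivation:
Initial component count: 1
Add (0,1): endpoints already in same component. Count unchanged: 1.
New component count: 1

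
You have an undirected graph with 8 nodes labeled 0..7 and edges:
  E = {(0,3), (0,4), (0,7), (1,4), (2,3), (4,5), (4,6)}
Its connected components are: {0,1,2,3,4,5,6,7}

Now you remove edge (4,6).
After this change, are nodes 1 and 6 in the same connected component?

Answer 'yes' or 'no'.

Answer: no

Derivation:
Initial components: {0,1,2,3,4,5,6,7}
Removing edge (4,6): it was a bridge — component count 1 -> 2.
New components: {0,1,2,3,4,5,7} {6}
Are 1 and 6 in the same component? no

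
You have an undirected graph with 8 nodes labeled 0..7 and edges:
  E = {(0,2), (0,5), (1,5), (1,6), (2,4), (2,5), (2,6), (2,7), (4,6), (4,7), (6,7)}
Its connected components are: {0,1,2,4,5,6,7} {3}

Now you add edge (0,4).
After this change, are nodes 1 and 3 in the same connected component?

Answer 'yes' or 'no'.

Answer: no

Derivation:
Initial components: {0,1,2,4,5,6,7} {3}
Adding edge (0,4): both already in same component {0,1,2,4,5,6,7}. No change.
New components: {0,1,2,4,5,6,7} {3}
Are 1 and 3 in the same component? no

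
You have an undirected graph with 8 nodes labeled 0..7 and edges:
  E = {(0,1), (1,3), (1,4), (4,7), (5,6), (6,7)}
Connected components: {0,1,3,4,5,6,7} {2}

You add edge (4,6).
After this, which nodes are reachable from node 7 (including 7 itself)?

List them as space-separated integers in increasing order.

Answer: 0 1 3 4 5 6 7

Derivation:
Before: nodes reachable from 7: {0,1,3,4,5,6,7}
Adding (4,6): both endpoints already in same component. Reachability from 7 unchanged.
After: nodes reachable from 7: {0,1,3,4,5,6,7}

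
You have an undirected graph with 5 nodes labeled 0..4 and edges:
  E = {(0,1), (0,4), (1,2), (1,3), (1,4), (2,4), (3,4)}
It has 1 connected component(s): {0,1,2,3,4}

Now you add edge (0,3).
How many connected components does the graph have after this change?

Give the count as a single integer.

Initial component count: 1
Add (0,3): endpoints already in same component. Count unchanged: 1.
New component count: 1

Answer: 1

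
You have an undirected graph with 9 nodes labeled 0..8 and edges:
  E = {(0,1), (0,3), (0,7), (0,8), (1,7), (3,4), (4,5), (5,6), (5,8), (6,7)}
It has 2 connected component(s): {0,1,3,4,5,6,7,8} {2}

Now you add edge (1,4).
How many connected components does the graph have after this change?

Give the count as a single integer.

Initial component count: 2
Add (1,4): endpoints already in same component. Count unchanged: 2.
New component count: 2

Answer: 2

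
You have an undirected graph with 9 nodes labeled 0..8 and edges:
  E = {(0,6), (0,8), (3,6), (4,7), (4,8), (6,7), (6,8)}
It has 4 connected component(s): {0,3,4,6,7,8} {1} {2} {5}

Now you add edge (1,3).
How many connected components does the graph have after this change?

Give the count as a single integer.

Initial component count: 4
Add (1,3): merges two components. Count decreases: 4 -> 3.
New component count: 3

Answer: 3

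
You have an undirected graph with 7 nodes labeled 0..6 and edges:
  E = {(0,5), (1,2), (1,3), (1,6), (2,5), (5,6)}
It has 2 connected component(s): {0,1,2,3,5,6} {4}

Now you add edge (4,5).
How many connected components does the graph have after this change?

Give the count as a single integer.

Initial component count: 2
Add (4,5): merges two components. Count decreases: 2 -> 1.
New component count: 1

Answer: 1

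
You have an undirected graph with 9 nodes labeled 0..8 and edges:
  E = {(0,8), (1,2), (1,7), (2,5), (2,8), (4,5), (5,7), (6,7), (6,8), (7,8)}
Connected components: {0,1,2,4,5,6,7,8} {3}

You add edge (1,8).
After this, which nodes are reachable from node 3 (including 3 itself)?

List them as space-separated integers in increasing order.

Answer: 3

Derivation:
Before: nodes reachable from 3: {3}
Adding (1,8): both endpoints already in same component. Reachability from 3 unchanged.
After: nodes reachable from 3: {3}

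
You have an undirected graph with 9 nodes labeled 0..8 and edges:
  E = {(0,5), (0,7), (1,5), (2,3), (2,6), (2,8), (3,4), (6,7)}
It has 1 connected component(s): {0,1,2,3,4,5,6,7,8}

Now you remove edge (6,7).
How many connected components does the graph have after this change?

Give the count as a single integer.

Initial component count: 1
Remove (6,7): it was a bridge. Count increases: 1 -> 2.
  After removal, components: {0,1,5,7} {2,3,4,6,8}
New component count: 2

Answer: 2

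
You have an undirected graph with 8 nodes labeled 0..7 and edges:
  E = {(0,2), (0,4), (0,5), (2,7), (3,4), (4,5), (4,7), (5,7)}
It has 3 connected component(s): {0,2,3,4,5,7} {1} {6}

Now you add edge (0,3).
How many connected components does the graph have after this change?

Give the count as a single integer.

Initial component count: 3
Add (0,3): endpoints already in same component. Count unchanged: 3.
New component count: 3

Answer: 3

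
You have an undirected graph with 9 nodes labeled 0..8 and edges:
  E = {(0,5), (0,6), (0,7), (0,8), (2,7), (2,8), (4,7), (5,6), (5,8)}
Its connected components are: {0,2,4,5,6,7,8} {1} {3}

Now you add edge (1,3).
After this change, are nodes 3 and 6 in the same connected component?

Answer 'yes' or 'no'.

Answer: no

Derivation:
Initial components: {0,2,4,5,6,7,8} {1} {3}
Adding edge (1,3): merges {1} and {3}.
New components: {0,2,4,5,6,7,8} {1,3}
Are 3 and 6 in the same component? no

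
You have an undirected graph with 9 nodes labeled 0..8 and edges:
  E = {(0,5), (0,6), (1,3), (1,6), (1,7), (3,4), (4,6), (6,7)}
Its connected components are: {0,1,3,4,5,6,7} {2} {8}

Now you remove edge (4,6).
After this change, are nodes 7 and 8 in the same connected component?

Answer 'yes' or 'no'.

Initial components: {0,1,3,4,5,6,7} {2} {8}
Removing edge (4,6): not a bridge — component count unchanged at 3.
New components: {0,1,3,4,5,6,7} {2} {8}
Are 7 and 8 in the same component? no

Answer: no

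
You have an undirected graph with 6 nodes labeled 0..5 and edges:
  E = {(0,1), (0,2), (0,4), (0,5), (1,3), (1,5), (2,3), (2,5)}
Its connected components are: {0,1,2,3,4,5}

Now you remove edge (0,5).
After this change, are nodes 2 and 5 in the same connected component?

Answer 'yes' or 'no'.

Answer: yes

Derivation:
Initial components: {0,1,2,3,4,5}
Removing edge (0,5): not a bridge — component count unchanged at 1.
New components: {0,1,2,3,4,5}
Are 2 and 5 in the same component? yes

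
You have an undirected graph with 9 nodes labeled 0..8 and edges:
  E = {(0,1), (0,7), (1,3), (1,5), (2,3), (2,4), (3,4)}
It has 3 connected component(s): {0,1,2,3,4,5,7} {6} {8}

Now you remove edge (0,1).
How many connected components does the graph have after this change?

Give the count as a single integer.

Initial component count: 3
Remove (0,1): it was a bridge. Count increases: 3 -> 4.
  After removal, components: {0,7} {1,2,3,4,5} {6} {8}
New component count: 4

Answer: 4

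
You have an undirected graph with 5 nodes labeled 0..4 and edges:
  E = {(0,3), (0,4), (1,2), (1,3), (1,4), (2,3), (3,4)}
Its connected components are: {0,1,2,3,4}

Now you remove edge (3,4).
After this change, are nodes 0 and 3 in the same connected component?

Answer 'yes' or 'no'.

Initial components: {0,1,2,3,4}
Removing edge (3,4): not a bridge — component count unchanged at 1.
New components: {0,1,2,3,4}
Are 0 and 3 in the same component? yes

Answer: yes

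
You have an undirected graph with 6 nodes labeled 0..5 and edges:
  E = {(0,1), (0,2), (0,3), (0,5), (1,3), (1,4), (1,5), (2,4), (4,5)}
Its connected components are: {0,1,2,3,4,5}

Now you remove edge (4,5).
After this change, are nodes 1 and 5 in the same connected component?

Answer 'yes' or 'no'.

Initial components: {0,1,2,3,4,5}
Removing edge (4,5): not a bridge — component count unchanged at 1.
New components: {0,1,2,3,4,5}
Are 1 and 5 in the same component? yes

Answer: yes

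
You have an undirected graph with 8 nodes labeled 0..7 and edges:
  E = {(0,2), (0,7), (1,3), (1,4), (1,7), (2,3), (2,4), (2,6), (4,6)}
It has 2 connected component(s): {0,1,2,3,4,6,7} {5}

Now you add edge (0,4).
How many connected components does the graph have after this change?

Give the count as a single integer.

Initial component count: 2
Add (0,4): endpoints already in same component. Count unchanged: 2.
New component count: 2

Answer: 2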